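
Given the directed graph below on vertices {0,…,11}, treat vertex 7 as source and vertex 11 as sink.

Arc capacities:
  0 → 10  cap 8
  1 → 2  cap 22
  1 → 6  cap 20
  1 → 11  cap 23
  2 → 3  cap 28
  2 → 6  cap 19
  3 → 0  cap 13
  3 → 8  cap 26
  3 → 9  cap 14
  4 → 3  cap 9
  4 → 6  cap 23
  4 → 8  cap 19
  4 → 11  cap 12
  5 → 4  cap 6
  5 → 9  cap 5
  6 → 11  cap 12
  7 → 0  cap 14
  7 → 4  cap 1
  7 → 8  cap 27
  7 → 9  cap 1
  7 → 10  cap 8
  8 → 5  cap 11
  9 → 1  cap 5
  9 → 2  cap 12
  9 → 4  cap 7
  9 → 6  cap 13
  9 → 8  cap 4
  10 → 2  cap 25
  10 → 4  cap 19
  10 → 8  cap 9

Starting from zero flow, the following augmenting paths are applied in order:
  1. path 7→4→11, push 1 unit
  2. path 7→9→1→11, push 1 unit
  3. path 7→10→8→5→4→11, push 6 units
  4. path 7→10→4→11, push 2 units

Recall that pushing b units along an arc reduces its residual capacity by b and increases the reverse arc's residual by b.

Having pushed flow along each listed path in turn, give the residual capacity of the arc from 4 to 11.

after path 1 (7→4→11, push 1): res(4,11)=11
after path 2 (7→9→1→11, push 1): res(4,11)=11
after path 3 (7→10→8→5→4→11, push 6): res(4,11)=5
after path 4 (7→10→4→11, push 2): res(4,11)=3

Residual capacity of (4,11): 3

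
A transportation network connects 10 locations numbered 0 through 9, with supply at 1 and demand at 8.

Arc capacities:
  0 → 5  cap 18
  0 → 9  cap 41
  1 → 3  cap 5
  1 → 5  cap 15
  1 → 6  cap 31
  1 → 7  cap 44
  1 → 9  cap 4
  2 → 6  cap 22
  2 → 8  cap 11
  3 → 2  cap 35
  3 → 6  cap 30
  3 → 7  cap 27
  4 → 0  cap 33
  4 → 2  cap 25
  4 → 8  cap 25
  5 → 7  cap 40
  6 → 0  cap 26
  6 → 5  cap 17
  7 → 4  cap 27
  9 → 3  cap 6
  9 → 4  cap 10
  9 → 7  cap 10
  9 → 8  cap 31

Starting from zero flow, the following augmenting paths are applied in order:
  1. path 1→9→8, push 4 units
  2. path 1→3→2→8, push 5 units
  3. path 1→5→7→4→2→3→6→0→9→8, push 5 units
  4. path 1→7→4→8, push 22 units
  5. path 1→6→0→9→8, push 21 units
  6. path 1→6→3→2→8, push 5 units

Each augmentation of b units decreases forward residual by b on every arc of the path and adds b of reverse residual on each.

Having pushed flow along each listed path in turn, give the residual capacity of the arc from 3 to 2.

after path 1 (1→9→8, push 4): res(3,2)=35
after path 2 (1→3→2→8, push 5): res(3,2)=30
after path 3 (1→5→7→4→2→3→6→0→9→8, push 5): res(3,2)=35
after path 4 (1→7→4→8, push 22): res(3,2)=35
after path 5 (1→6→0→9→8, push 21): res(3,2)=35
after path 6 (1→6→3→2→8, push 5): res(3,2)=30

Residual capacity of (3,2): 30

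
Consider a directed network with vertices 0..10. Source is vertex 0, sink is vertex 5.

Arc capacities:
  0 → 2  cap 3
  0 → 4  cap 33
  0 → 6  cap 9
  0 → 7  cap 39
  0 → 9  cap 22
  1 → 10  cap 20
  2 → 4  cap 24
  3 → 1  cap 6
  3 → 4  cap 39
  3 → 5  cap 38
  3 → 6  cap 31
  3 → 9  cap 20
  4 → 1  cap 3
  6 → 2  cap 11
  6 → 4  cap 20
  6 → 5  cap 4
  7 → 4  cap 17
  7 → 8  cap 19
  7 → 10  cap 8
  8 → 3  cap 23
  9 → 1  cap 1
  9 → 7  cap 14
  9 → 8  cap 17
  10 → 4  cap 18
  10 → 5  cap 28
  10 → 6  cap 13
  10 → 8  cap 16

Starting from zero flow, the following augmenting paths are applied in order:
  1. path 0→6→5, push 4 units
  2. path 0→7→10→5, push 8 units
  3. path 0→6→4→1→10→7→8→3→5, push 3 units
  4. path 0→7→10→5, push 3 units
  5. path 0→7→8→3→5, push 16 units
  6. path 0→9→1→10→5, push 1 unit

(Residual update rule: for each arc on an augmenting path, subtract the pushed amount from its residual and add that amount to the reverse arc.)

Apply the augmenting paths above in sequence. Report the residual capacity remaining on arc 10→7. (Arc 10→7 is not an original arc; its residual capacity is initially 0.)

after path 1 (0→6→5, push 4): res(10,7)=0
after path 2 (0→7→10→5, push 8): res(10,7)=8
after path 3 (0→6→4→1→10→7→8→3→5, push 3): res(10,7)=5
after path 4 (0→7→10→5, push 3): res(10,7)=8
after path 5 (0→7→8→3→5, push 16): res(10,7)=8
after path 6 (0→9→1→10→5, push 1): res(10,7)=8

Residual capacity of (10,7): 8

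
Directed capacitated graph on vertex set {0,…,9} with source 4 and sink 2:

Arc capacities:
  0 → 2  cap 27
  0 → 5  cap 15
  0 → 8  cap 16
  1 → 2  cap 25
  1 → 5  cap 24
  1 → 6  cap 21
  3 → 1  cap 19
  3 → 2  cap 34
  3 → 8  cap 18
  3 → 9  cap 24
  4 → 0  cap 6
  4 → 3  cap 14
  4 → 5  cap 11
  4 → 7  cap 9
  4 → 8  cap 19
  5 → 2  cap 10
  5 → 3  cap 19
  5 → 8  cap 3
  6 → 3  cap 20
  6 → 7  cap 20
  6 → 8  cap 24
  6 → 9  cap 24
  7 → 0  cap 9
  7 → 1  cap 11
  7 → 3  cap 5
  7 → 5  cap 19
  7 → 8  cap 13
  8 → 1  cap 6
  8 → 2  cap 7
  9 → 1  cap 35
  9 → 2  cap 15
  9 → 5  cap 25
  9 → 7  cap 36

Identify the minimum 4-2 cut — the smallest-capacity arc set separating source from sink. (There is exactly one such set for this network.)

augment #1: 4→0→2 push 6
augment #2: 4→3→2 push 14
augment #3: 4→5→2 push 10
augment #4: 4→8→2 push 7
augment #5: 4→5→3→2 push 1
augment #6: 4→7→0→2 push 9
augment #7: 4→8→1→2 push 6
max flow = 53; residual-reachable set from 4 gives S-side
cut edges (S→T): {(4,0), (4,3), (4,5), (4,7), (8,1), (8,2)} total cap 53

Min-cut arcs: {(4,0), (4,3), (4,5), (4,7), (8,1), (8,2)} (total capacity 53)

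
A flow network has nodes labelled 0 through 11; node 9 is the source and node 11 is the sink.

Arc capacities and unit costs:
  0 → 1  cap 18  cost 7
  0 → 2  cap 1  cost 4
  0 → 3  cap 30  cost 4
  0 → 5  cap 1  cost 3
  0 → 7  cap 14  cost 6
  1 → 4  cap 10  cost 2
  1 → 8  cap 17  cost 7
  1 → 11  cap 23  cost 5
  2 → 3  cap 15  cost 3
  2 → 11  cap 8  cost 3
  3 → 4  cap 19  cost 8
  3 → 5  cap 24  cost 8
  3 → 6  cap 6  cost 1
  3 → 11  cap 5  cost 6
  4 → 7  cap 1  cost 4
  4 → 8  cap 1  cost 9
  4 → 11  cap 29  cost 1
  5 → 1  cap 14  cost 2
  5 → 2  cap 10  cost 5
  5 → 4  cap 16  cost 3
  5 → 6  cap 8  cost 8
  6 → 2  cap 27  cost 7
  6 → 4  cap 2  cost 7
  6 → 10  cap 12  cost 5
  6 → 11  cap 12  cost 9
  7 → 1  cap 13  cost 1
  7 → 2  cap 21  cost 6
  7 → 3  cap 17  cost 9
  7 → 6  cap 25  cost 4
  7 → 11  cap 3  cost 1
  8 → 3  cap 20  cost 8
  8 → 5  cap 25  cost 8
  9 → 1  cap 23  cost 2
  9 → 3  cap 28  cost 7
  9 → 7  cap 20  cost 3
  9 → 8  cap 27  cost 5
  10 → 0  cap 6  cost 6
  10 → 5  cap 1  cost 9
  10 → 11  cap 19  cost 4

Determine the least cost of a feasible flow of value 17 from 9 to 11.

shortest-cost path #1: 9→7→11 push 3 @ unit cost 4 (adds 12)
shortest-cost path #2: 9→1→4→11 push 10 @ unit cost 5 (adds 50)
shortest-cost path #3: 9→1→11 push 4 @ unit cost 7 (adds 28)
total cost = 90

Minimum cost for 17 units: 90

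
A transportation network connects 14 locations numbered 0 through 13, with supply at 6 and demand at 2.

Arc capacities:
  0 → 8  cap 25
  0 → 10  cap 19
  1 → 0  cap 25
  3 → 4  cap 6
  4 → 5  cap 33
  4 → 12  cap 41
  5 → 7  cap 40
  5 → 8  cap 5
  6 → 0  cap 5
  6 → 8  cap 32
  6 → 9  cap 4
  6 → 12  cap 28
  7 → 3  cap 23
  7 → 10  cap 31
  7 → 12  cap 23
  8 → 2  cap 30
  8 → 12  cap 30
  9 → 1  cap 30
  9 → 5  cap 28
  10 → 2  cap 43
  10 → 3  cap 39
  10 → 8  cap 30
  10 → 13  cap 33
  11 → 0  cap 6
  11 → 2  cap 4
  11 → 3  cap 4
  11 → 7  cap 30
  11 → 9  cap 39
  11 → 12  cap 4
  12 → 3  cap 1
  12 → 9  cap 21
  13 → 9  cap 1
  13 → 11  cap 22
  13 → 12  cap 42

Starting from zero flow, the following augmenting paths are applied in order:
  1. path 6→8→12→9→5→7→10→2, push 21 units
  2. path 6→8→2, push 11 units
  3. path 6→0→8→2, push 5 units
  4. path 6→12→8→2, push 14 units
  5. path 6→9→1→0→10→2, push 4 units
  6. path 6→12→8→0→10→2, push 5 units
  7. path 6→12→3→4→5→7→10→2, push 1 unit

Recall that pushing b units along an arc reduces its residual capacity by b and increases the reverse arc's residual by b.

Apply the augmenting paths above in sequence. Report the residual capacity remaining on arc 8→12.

after path 1 (6→8→12→9→5→7→10→2, push 21): res(8,12)=9
after path 2 (6→8→2, push 11): res(8,12)=9
after path 3 (6→0→8→2, push 5): res(8,12)=9
after path 4 (6→12→8→2, push 14): res(8,12)=23
after path 5 (6→9→1→0→10→2, push 4): res(8,12)=23
after path 6 (6→12→8→0→10→2, push 5): res(8,12)=28
after path 7 (6→12→3→4→5→7→10→2, push 1): res(8,12)=28

Residual capacity of (8,12): 28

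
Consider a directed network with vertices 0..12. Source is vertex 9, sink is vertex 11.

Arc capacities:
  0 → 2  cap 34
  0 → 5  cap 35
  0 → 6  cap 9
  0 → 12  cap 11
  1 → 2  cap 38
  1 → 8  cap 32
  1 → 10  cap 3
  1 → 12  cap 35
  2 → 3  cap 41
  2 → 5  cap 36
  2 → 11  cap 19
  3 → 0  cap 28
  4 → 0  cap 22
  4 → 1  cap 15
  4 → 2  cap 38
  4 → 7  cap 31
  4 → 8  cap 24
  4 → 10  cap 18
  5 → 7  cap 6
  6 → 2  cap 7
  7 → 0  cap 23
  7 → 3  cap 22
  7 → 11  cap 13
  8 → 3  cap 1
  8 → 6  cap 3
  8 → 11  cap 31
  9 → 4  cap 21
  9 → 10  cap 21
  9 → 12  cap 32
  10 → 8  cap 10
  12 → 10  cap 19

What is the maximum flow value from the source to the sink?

Maximum flow value: 31

augment #1: 9→4→2→11 bottleneck 19, total now 19
augment #2: 9→4→7→11 bottleneck 2, total now 21
augment #3: 9→10→8→11 bottleneck 10, total now 31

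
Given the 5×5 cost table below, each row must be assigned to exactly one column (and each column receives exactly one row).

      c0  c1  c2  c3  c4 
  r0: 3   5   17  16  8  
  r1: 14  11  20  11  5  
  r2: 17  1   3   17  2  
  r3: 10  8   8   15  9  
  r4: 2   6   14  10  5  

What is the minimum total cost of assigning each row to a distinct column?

Minimum assignment cost: 27

optimal assignment: row0→col0 (cost 3), row1→col4 (cost 5), row2→col1 (cost 1), row3→col2 (cost 8), row4→col3 (cost 10)
total = 3 + 5 + 1 + 8 + 10 = 27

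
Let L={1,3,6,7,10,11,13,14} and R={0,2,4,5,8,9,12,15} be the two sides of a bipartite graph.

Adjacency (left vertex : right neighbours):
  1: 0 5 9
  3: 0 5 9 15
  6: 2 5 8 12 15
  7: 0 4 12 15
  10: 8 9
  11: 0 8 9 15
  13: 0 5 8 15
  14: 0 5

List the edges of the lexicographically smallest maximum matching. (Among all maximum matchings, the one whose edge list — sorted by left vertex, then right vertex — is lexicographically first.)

Lex-smallest maximum matching: {(1,0), (3,5), (6,2), (7,4), (10,8), (11,9), (13,15)}

|M| = 7 (so the lex-smallest maximum matching has 7 edges)
process left vertices in ascending order; for each, take the smallest-labelled available neighbour that still permits 7 edges overall, or leave it unmatched if none does
lex-smallest matching: {1-0, 3-5, 6-2, 7-4, 10-8, 11-9, 13-15}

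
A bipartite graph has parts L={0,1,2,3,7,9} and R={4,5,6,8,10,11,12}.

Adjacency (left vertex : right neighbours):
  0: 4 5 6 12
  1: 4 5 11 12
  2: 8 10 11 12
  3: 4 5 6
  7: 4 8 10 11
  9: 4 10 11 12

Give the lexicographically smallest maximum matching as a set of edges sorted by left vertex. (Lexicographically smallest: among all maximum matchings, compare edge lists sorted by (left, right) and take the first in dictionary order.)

Lex-smallest maximum matching: {(0,4), (1,5), (2,8), (3,6), (7,10), (9,11)}

|M| = 6 (so the lex-smallest maximum matching has 6 edges)
process left vertices in ascending order; for each, take the smallest-labelled available neighbour that still permits 6 edges overall, or leave it unmatched if none does
lex-smallest matching: {0-4, 1-5, 2-8, 3-6, 7-10, 9-11}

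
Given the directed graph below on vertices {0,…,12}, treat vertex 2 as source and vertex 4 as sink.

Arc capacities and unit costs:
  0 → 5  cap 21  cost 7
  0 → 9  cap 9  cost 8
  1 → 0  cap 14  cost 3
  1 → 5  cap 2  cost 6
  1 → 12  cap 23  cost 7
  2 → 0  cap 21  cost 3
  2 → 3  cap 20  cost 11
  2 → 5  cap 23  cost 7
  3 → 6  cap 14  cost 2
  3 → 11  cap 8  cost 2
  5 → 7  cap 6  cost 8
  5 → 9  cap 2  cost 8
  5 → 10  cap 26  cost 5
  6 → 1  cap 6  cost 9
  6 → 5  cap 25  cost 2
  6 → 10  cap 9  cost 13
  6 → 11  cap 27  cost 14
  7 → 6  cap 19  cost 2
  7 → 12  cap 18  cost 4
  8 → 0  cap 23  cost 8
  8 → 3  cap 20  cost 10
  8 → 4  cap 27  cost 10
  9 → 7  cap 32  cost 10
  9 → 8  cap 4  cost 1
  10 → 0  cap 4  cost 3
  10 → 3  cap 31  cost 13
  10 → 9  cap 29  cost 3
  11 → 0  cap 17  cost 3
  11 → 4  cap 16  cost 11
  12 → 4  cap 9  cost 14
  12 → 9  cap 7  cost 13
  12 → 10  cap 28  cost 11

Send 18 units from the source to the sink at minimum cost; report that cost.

shortest-cost path #1: 2→0→9→8→4 push 4 @ unit cost 22 (adds 88)
shortest-cost path #2: 2→3→11→4 push 8 @ unit cost 24 (adds 192)
shortest-cost path #3: 2→5→7→12→4 push 6 @ unit cost 33 (adds 198)
total cost = 478

Minimum cost for 18 units: 478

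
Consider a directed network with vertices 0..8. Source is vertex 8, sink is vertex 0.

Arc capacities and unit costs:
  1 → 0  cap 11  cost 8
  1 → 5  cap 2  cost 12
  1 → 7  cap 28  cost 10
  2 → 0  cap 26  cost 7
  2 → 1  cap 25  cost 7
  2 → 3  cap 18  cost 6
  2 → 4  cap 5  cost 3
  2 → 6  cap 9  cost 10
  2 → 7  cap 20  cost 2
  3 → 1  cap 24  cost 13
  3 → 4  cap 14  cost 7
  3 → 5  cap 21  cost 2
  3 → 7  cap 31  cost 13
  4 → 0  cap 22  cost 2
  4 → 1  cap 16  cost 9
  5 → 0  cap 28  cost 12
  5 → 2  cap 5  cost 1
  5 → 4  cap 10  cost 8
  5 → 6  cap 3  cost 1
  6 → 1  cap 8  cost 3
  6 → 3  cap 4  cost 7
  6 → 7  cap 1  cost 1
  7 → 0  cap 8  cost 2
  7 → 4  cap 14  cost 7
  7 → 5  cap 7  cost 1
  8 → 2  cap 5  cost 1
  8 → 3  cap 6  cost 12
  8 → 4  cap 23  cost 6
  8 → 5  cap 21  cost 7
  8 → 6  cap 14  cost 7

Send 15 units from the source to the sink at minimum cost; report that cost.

shortest-cost path #1: 8→2→7→0 push 5 @ unit cost 5 (adds 25)
shortest-cost path #2: 8→4→0 push 10 @ unit cost 8 (adds 80)
total cost = 105

Minimum cost for 15 units: 105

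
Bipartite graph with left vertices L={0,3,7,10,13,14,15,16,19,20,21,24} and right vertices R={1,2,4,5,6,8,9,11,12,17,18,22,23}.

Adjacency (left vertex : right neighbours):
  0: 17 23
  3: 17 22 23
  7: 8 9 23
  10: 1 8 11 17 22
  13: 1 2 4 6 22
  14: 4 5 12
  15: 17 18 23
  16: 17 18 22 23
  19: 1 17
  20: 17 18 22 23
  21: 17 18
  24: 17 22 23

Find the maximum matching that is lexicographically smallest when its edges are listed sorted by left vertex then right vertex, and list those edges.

Lex-smallest maximum matching: {(0,17), (3,22), (7,8), (10,11), (13,2), (14,4), (15,18), (16,23), (19,1)}

|M| = 9 (so the lex-smallest maximum matching has 9 edges)
process left vertices in ascending order; for each, take the smallest-labelled available neighbour that still permits 9 edges overall, or leave it unmatched if none does
lex-smallest matching: {0-17, 3-22, 7-8, 10-11, 13-2, 14-4, 15-18, 16-23, 19-1}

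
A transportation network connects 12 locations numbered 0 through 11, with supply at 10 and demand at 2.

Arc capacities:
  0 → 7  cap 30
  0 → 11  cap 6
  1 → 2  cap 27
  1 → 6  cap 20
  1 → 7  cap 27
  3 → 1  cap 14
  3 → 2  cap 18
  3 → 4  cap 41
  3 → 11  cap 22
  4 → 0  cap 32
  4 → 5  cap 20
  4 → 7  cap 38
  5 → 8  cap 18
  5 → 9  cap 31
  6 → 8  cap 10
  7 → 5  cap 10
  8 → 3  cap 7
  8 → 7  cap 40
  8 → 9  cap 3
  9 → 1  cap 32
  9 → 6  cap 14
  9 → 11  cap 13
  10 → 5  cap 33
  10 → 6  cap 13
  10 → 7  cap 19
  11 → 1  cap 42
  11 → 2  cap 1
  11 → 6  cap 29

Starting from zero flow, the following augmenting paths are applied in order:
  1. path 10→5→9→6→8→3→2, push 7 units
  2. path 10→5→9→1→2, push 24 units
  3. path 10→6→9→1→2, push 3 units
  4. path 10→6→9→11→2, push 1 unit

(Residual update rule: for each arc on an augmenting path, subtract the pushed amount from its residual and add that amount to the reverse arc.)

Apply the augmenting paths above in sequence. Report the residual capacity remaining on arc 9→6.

Residual capacity of (9,6): 11

after path 1 (10→5→9→6→8→3→2, push 7): res(9,6)=7
after path 2 (10→5→9→1→2, push 24): res(9,6)=7
after path 3 (10→6→9→1→2, push 3): res(9,6)=10
after path 4 (10→6→9→11→2, push 1): res(9,6)=11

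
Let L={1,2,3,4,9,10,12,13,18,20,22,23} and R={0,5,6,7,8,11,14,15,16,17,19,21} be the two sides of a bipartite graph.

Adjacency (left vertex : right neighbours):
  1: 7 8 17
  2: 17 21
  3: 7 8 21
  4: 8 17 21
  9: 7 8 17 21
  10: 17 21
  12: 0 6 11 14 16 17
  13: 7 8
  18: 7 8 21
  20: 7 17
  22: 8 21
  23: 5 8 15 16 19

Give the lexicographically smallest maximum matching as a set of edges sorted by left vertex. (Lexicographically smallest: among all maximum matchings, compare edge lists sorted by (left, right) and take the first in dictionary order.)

|M| = 6 (so the lex-smallest maximum matching has 6 edges)
process left vertices in ascending order; for each, take the smallest-labelled available neighbour that still permits 6 edges overall, or leave it unmatched if none does
lex-smallest matching: {1-7, 2-17, 3-8, 4-21, 12-0, 23-5}

Lex-smallest maximum matching: {(1,7), (2,17), (3,8), (4,21), (12,0), (23,5)}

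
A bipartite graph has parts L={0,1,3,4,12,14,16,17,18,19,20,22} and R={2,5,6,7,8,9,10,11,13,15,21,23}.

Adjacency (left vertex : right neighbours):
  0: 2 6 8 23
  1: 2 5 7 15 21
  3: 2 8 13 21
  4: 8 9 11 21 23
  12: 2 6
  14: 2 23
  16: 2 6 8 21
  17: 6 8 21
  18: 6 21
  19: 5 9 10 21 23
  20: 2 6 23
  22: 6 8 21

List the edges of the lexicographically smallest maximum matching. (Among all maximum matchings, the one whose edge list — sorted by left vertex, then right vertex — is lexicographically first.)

|M| = 9 (so the lex-smallest maximum matching has 9 edges)
process left vertices in ascending order; for each, take the smallest-labelled available neighbour that still permits 9 edges overall, or leave it unmatched if none does
lex-smallest matching: {0-2, 1-5, 3-13, 4-9, 12-6, 14-23, 16-8, 17-21, 19-10}

Lex-smallest maximum matching: {(0,2), (1,5), (3,13), (4,9), (12,6), (14,23), (16,8), (17,21), (19,10)}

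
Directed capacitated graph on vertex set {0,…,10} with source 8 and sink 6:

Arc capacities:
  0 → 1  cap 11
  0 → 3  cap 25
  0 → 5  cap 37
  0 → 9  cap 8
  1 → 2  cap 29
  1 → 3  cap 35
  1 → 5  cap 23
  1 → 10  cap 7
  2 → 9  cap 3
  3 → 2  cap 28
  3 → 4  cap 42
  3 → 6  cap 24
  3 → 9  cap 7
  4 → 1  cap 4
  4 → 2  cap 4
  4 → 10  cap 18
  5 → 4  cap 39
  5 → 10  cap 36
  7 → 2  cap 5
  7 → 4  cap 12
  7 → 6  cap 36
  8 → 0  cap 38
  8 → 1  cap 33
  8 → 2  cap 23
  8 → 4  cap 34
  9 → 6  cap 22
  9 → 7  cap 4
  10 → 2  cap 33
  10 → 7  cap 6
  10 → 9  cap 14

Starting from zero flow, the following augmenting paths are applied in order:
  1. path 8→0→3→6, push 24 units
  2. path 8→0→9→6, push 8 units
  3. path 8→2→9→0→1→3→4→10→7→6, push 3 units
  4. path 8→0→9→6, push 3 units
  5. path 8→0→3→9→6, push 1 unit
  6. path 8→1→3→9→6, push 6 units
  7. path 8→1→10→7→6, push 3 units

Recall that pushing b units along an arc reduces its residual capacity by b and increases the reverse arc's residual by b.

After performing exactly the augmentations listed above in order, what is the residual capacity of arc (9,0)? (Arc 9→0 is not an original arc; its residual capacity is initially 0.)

after path 1 (8→0→3→6, push 24): res(9,0)=0
after path 2 (8→0→9→6, push 8): res(9,0)=8
after path 3 (8→2→9→0→1→3→4→10→7→6, push 3): res(9,0)=5
after path 4 (8→0→9→6, push 3): res(9,0)=8
after path 5 (8→0→3→9→6, push 1): res(9,0)=8
after path 6 (8→1→3→9→6, push 6): res(9,0)=8
after path 7 (8→1→10→7→6, push 3): res(9,0)=8

Residual capacity of (9,0): 8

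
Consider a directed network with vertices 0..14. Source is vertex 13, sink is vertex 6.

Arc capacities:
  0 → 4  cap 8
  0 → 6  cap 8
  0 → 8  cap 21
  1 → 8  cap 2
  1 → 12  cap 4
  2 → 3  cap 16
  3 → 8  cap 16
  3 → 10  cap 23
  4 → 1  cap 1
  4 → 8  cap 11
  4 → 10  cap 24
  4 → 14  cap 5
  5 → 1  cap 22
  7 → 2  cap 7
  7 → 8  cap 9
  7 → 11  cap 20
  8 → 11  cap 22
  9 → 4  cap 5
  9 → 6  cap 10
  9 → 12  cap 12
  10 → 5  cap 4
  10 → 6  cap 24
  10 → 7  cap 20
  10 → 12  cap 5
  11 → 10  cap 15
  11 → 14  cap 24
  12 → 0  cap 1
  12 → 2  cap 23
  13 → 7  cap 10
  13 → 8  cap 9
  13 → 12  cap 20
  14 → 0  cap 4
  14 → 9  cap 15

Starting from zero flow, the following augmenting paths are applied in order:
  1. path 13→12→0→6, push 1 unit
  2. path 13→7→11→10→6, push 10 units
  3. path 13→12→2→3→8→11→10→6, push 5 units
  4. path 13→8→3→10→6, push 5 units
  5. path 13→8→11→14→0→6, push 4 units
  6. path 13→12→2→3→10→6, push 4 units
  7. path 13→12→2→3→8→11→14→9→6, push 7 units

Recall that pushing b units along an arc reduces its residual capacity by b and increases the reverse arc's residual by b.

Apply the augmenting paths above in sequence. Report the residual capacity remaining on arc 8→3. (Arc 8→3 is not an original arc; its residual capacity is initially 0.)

after path 1 (13→12→0→6, push 1): res(8,3)=0
after path 2 (13→7→11→10→6, push 10): res(8,3)=0
after path 3 (13→12→2→3→8→11→10→6, push 5): res(8,3)=5
after path 4 (13→8→3→10→6, push 5): res(8,3)=0
after path 5 (13→8→11→14→0→6, push 4): res(8,3)=0
after path 6 (13→12→2→3→10→6, push 4): res(8,3)=0
after path 7 (13→12→2→3→8→11→14→9→6, push 7): res(8,3)=7

Residual capacity of (8,3): 7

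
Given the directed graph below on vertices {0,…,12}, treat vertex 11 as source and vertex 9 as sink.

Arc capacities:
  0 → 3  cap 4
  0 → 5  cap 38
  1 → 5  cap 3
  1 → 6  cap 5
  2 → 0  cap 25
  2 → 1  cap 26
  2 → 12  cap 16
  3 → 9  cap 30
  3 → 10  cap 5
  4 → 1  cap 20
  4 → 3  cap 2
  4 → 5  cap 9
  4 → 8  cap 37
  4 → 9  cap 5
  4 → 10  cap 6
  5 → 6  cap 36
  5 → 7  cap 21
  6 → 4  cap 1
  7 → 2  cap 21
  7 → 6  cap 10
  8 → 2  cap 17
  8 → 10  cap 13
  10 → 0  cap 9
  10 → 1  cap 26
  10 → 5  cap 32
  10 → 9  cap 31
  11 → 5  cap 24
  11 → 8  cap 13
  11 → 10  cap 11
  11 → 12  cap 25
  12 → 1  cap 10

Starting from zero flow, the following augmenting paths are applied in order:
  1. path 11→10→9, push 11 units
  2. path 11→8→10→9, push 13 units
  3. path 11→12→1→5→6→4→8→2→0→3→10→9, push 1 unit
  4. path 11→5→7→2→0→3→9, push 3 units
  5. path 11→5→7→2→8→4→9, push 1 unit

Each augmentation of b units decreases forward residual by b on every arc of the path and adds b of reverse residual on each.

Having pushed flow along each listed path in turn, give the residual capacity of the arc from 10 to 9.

after path 1 (11→10→9, push 11): res(10,9)=20
after path 2 (11→8→10→9, push 13): res(10,9)=7
after path 3 (11→12→1→5→6→4→8→2→0→3→10→9, push 1): res(10,9)=6
after path 4 (11→5→7→2→0→3→9, push 3): res(10,9)=6
after path 5 (11→5→7→2→8→4→9, push 1): res(10,9)=6

Residual capacity of (10,9): 6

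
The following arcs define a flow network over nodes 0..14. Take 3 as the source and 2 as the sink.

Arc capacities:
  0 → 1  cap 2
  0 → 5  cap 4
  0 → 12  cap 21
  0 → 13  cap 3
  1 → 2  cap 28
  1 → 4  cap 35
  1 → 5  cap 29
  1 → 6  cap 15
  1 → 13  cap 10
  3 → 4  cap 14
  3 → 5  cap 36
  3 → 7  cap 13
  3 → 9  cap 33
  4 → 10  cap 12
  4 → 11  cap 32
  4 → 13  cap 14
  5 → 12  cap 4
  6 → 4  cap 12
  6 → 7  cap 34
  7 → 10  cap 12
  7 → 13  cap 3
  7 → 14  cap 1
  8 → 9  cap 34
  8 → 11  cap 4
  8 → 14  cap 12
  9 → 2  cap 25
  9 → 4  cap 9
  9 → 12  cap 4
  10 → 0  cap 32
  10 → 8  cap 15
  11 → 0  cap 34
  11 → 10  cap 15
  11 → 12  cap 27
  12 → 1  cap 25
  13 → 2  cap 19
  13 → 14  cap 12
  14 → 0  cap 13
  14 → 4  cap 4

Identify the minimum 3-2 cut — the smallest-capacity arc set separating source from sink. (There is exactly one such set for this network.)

augment #1: 3→9→2 push 25
augment #2: 3→4→13→2 push 14
augment #3: 3→7→13→2 push 3
augment #4: 3→5→12→1→2 push 4
augment #5: 3→9→12→1→2 push 4
augment #6: 3→7→10→0→1→2 push 2
augment #7: 3→7→10→0→13→2 push 2
augment #8: 3→7→10→0→12→1→2 push 6
augment #9: 3→9→4→11→12→1→2 push 4
max flow = 64; residual-reachable set from 3 gives S-side
cut edges (S→T): {(3,4), (3,7), (3,9), (5,12)} total cap 64

Min-cut arcs: {(3,4), (3,7), (3,9), (5,12)} (total capacity 64)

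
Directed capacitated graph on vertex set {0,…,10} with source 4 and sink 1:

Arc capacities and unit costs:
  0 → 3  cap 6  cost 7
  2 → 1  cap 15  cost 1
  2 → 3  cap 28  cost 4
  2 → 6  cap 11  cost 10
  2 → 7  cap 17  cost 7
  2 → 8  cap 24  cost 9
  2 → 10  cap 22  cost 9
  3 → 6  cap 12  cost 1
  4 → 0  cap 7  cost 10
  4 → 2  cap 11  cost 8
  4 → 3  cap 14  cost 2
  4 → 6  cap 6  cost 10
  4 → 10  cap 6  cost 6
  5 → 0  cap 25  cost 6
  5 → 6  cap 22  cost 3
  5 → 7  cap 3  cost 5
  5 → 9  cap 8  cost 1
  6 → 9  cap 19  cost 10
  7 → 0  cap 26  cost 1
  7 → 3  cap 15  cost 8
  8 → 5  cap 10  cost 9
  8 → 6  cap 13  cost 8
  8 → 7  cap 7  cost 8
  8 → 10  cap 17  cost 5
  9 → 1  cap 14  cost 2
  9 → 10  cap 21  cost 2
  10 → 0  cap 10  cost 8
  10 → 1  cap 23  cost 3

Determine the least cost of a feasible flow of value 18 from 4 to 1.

shortest-cost path #1: 4→10→1 push 6 @ unit cost 9 (adds 54)
shortest-cost path #2: 4→2→1 push 11 @ unit cost 9 (adds 99)
shortest-cost path #3: 4→3→6→9→1 push 1 @ unit cost 15 (adds 15)
total cost = 168

Minimum cost for 18 units: 168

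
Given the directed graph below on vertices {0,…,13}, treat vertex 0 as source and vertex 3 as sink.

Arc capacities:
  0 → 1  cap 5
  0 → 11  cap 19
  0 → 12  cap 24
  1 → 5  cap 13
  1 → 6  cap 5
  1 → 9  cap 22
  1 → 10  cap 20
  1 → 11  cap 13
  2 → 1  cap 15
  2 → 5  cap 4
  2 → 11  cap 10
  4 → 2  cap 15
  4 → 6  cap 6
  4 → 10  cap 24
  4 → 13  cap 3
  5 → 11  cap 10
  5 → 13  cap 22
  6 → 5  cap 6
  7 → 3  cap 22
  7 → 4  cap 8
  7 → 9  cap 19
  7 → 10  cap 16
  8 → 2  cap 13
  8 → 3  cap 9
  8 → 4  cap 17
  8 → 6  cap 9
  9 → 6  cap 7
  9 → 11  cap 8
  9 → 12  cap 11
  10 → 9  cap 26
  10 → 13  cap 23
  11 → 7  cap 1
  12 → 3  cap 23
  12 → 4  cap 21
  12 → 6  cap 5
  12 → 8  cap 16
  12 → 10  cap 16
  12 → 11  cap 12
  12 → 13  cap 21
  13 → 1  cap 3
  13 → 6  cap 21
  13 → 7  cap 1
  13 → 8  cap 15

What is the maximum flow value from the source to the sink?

augment #1: 0→12→3 bottleneck 23, total now 23
augment #2: 0→11→7→3 bottleneck 1, total now 24
augment #3: 0→12→8→3 bottleneck 1, total now 25
augment #4: 0→1→5→13→7→3 bottleneck 1, total now 26
augment #5: 0→1→5→13→8→3 bottleneck 4, total now 30

Maximum flow value: 30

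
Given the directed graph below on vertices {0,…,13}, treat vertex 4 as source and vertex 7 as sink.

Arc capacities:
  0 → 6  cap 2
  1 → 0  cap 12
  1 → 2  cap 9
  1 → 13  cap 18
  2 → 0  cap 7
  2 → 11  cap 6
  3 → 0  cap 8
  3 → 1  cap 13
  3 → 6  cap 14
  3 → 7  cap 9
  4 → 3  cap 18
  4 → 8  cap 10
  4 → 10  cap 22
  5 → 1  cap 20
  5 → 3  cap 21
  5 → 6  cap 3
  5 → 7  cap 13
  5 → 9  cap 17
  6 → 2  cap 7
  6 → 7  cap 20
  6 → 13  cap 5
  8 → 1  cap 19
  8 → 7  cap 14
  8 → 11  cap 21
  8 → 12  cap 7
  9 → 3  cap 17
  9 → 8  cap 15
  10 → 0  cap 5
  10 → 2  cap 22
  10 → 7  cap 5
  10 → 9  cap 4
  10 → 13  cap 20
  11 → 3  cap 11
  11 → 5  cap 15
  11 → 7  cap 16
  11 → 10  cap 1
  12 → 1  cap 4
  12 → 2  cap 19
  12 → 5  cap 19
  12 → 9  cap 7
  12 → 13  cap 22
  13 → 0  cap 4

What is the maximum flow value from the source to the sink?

augment #1: 4→3→7 bottleneck 9, total now 9
augment #2: 4→8→7 bottleneck 10, total now 19
augment #3: 4→10→7 bottleneck 5, total now 24
augment #4: 4→3→6→7 bottleneck 9, total now 33
augment #5: 4→10→0→6→7 bottleneck 2, total now 35
augment #6: 4→10→2→11→7 bottleneck 6, total now 41
augment #7: 4→10→9→8→7 bottleneck 4, total now 45

Maximum flow value: 45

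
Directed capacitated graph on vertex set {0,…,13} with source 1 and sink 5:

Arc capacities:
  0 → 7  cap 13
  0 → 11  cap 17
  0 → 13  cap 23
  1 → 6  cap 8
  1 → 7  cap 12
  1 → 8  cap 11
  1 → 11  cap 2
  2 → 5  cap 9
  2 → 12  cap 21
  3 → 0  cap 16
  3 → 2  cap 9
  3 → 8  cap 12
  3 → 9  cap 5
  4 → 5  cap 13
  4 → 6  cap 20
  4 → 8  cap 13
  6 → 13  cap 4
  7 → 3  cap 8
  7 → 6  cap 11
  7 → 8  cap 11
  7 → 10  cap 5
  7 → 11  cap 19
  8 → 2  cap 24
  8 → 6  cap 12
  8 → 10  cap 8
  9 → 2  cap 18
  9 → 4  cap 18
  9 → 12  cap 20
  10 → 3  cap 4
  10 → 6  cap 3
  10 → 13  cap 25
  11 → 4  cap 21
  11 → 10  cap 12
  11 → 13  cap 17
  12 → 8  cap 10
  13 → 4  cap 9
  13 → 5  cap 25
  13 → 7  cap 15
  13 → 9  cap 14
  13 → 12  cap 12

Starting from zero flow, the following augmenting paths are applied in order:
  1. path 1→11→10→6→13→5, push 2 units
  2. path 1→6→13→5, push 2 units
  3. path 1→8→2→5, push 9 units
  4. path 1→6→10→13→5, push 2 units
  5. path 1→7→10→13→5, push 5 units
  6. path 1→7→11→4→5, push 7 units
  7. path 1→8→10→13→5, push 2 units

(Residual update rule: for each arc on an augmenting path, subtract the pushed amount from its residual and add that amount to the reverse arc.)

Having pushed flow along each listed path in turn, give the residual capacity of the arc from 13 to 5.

after path 1 (1→11→10→6→13→5, push 2): res(13,5)=23
after path 2 (1→6→13→5, push 2): res(13,5)=21
after path 3 (1→8→2→5, push 9): res(13,5)=21
after path 4 (1→6→10→13→5, push 2): res(13,5)=19
after path 5 (1→7→10→13→5, push 5): res(13,5)=14
after path 6 (1→7→11→4→5, push 7): res(13,5)=14
after path 7 (1→8→10→13→5, push 2): res(13,5)=12

Residual capacity of (13,5): 12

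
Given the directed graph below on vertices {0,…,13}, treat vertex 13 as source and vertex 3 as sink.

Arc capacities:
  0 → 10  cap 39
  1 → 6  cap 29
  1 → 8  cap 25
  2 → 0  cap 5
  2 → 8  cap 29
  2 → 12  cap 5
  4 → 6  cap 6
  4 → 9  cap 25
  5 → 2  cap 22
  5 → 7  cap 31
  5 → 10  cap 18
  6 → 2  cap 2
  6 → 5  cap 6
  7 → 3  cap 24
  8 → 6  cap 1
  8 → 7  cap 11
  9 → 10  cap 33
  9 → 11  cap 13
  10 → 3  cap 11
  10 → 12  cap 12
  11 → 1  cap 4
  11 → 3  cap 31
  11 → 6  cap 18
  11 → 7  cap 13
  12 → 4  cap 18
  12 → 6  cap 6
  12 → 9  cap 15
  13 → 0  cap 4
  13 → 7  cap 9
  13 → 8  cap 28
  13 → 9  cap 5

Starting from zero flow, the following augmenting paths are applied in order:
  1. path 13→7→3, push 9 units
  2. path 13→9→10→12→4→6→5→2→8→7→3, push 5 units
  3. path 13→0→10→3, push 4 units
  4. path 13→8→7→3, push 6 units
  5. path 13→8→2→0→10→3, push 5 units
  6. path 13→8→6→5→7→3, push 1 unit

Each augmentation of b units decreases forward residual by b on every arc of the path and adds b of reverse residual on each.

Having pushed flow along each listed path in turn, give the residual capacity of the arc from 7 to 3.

after path 1 (13→7→3, push 9): res(7,3)=15
after path 2 (13→9→10→12→4→6→5→2→8→7→3, push 5): res(7,3)=10
after path 3 (13→0→10→3, push 4): res(7,3)=10
after path 4 (13→8→7→3, push 6): res(7,3)=4
after path 5 (13→8→2→0→10→3, push 5): res(7,3)=4
after path 6 (13→8→6→5→7→3, push 1): res(7,3)=3

Residual capacity of (7,3): 3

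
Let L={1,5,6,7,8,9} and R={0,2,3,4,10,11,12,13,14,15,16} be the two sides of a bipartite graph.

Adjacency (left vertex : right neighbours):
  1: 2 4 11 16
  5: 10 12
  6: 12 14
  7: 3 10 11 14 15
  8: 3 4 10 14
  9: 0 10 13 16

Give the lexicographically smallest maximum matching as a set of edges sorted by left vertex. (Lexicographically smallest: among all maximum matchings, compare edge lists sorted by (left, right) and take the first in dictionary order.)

|M| = 6 (so the lex-smallest maximum matching has 6 edges)
process left vertices in ascending order; for each, take the smallest-labelled available neighbour that still permits 6 edges overall, or leave it unmatched if none does
lex-smallest matching: {1-2, 5-10, 6-12, 7-3, 8-4, 9-0}

Lex-smallest maximum matching: {(1,2), (5,10), (6,12), (7,3), (8,4), (9,0)}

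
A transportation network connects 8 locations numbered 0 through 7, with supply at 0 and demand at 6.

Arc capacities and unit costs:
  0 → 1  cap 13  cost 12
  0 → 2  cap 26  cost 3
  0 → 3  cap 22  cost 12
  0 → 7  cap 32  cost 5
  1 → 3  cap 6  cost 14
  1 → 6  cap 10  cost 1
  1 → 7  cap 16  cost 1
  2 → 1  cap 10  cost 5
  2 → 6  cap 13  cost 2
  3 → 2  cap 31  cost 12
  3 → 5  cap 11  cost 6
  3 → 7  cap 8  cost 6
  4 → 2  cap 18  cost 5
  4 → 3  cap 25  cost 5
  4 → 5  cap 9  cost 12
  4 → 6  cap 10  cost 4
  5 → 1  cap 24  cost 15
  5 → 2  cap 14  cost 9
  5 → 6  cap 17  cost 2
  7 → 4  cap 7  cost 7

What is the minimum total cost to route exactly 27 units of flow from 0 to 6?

Minimum cost for 27 units: 219

shortest-cost path #1: 0→2→6 push 13 @ unit cost 5 (adds 65)
shortest-cost path #2: 0→2→1→6 push 10 @ unit cost 9 (adds 90)
shortest-cost path #3: 0→7→4→6 push 4 @ unit cost 16 (adds 64)
total cost = 219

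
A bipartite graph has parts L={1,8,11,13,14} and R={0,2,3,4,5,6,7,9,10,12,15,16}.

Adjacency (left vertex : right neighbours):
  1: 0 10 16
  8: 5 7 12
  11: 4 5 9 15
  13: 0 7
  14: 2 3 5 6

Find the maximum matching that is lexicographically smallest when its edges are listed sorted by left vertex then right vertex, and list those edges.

Lex-smallest maximum matching: {(1,0), (8,5), (11,4), (13,7), (14,2)}

|M| = 5 (so the lex-smallest maximum matching has 5 edges)
process left vertices in ascending order; for each, take the smallest-labelled available neighbour that still permits 5 edges overall, or leave it unmatched if none does
lex-smallest matching: {1-0, 8-5, 11-4, 13-7, 14-2}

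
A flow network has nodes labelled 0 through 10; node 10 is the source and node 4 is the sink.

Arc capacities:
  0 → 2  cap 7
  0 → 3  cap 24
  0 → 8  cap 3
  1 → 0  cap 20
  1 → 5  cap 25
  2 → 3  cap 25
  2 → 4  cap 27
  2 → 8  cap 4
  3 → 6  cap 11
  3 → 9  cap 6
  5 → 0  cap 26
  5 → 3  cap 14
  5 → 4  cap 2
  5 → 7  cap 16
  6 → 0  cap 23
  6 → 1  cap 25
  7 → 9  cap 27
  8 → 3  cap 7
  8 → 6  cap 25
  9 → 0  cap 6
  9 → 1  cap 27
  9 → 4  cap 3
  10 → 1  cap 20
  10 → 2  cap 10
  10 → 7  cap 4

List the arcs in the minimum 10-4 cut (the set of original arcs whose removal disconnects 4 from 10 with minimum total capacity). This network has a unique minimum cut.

Min-cut arcs: {(0,2), (5,4), (9,4), (10,2)} (total capacity 22)

augment #1: 10→2→4 push 10
augment #2: 10→1→5→4 push 2
augment #3: 10→7→9→4 push 3
augment #4: 10→1→0→2→4 push 7
max flow = 22; residual-reachable set from 10 gives S-side
cut edges (S→T): {(0,2), (5,4), (9,4), (10,2)} total cap 22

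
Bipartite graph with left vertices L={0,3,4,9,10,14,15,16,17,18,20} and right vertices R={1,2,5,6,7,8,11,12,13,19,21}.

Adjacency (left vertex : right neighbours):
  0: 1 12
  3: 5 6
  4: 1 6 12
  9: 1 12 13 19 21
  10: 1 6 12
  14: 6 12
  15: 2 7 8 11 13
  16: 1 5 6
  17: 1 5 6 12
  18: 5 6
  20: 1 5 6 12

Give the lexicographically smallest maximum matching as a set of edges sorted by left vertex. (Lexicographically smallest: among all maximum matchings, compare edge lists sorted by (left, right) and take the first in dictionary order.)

|M| = 6 (so the lex-smallest maximum matching has 6 edges)
process left vertices in ascending order; for each, take the smallest-labelled available neighbour that still permits 6 edges overall, or leave it unmatched if none does
lex-smallest matching: {0-1, 3-5, 4-6, 9-13, 10-12, 15-2}

Lex-smallest maximum matching: {(0,1), (3,5), (4,6), (9,13), (10,12), (15,2)}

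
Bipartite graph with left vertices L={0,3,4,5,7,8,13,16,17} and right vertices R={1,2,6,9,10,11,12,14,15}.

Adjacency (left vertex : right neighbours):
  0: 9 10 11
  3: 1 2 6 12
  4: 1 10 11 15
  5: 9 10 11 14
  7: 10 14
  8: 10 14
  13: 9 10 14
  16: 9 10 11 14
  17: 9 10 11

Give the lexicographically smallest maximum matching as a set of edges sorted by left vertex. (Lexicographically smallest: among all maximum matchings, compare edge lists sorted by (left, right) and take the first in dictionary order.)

|M| = 6 (so the lex-smallest maximum matching has 6 edges)
process left vertices in ascending order; for each, take the smallest-labelled available neighbour that still permits 6 edges overall, or leave it unmatched if none does
lex-smallest matching: {0-9, 3-1, 4-15, 5-10, 7-14, 16-11}

Lex-smallest maximum matching: {(0,9), (3,1), (4,15), (5,10), (7,14), (16,11)}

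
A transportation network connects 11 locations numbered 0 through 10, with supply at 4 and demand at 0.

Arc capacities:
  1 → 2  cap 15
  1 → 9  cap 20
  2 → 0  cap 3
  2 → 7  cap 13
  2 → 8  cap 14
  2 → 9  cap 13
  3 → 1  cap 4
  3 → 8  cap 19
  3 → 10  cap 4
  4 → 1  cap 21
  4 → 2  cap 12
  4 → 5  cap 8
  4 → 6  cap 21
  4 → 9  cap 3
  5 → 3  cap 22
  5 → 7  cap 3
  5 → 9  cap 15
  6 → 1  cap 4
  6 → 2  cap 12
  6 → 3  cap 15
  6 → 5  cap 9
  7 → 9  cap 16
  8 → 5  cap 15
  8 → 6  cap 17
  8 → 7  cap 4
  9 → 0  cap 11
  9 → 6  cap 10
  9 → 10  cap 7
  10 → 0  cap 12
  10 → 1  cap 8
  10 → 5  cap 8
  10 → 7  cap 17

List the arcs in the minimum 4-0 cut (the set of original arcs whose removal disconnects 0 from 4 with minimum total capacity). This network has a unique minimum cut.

Min-cut arcs: {(2,0), (3,10), (9,0), (9,10)} (total capacity 25)

augment #1: 4→2→0 push 3
augment #2: 4→9→0 push 3
augment #3: 4→1→9→0 push 8
augment #4: 4→1→9→10→0 push 7
augment #5: 4→5→3→10→0 push 4
max flow = 25; residual-reachable set from 4 gives S-side
cut edges (S→T): {(2,0), (3,10), (9,0), (9,10)} total cap 25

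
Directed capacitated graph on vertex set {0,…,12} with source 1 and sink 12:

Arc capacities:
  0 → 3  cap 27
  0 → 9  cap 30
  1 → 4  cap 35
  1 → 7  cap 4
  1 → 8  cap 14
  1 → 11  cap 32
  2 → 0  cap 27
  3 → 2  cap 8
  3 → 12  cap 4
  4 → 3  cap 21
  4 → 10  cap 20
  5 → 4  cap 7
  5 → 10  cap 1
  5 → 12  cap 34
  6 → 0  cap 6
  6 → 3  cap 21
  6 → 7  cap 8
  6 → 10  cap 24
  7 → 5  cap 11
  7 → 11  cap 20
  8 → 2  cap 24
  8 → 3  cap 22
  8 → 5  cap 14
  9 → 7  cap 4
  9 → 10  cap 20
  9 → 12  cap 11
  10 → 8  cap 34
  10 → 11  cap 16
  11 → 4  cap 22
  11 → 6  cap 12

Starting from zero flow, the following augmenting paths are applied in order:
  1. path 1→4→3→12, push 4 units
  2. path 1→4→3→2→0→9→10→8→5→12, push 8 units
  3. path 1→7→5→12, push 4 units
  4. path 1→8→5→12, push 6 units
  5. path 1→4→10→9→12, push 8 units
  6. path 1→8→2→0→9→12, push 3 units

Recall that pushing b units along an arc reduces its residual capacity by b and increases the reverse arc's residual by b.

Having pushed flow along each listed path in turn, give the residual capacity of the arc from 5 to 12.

after path 1 (1→4→3→12, push 4): res(5,12)=34
after path 2 (1→4→3→2→0→9→10→8→5→12, push 8): res(5,12)=26
after path 3 (1→7→5→12, push 4): res(5,12)=22
after path 4 (1→8→5→12, push 6): res(5,12)=16
after path 5 (1→4→10→9→12, push 8): res(5,12)=16
after path 6 (1→8→2→0→9→12, push 3): res(5,12)=16

Residual capacity of (5,12): 16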